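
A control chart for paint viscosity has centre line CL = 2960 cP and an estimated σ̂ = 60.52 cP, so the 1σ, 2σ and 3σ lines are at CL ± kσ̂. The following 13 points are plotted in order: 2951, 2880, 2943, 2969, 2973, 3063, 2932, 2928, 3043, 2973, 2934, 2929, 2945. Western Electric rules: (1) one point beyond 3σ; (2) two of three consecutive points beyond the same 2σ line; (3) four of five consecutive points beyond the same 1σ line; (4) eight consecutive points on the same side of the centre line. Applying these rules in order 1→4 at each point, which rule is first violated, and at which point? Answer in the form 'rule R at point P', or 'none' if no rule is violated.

Zone of each point (C = within 1σ̂, B = 1σ̂–2σ̂, A = 2σ̂–3σ̂, * = beyond 3σ̂; sign = side of CL): 1:-C, 2:-B, 3:-C, 4:+C, 5:+C, 6:+B, 7:-C, 8:-C, 9:+B, 10:+C, 11:-C, 12:-C, 13:-C
No rule fires across all 13 points.

none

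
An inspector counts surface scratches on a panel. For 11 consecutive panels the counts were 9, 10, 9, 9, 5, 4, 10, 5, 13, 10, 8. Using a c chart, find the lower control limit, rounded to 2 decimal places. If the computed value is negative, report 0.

0.00

c̄ = (9 + 10 + 9 + 9 + 5 + 4 + 10 + 5 + 13 + 10 + 8) / 11 = 92 / 11 = 8.3636
LCL = c̄ − 3√c̄ = 8.3636 − 3 × 2.8920 = -0.3123 → 0 (cannot be negative)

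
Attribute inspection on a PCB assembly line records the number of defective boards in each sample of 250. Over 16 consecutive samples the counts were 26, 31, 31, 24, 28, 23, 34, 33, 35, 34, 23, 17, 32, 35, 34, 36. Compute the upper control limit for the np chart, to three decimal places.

45.109

p̄ = Σdᵢ / (k·n) = 476 / (16 × 250) = 0.11900
UCL = np̄ + 3·√(np̄(1−p̄)) = 29.7500 + 3 × √(29.7500×0.88100) = 29.7500 + 3 × 5.1195 = 45.1086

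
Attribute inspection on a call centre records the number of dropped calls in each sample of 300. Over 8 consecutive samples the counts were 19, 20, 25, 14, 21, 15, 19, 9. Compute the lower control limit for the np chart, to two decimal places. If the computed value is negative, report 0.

5.49

p̄ = Σdᵢ / (k·n) = 142 / (8 × 300) = 0.05917
LCL = np̄ − 3·√(np̄(1−p̄)) = 17.7500 − 3 × 4.0865 = 5.4904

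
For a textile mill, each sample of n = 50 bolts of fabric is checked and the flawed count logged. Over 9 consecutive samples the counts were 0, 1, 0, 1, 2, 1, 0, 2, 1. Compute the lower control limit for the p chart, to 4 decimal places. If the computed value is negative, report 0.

p̄ = Σdᵢ / (k·n) = 8 / (9 × 50) = 0.01778
LCL = p̄ − 3·√(p̄(1−p̄)/n) = 0.01778 − 3 × 0.01869 = -0.03829 → 0 (negative, so LCL = 0)

0.0000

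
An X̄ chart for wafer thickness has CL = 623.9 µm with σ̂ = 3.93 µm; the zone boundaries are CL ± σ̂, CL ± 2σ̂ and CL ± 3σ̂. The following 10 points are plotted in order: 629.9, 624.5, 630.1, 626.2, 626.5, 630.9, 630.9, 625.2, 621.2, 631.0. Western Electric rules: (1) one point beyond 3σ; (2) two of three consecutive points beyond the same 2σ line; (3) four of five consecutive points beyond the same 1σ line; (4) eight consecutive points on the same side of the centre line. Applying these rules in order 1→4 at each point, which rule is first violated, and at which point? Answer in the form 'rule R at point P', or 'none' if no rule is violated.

rule 4 at point 8

Zone of each point (C = within 1σ̂, B = 1σ̂–2σ̂, A = 2σ̂–3σ̂, * = beyond 3σ̂; sign = side of CL): 1:+B, 2:+C, 3:+B, 4:+C, 5:+C, 6:+B, 7:+B, 8:+C, 9:-C, 10:+B
Rule 4 (eight consecutive points on the same side of the centre line) is satisfied at point 8.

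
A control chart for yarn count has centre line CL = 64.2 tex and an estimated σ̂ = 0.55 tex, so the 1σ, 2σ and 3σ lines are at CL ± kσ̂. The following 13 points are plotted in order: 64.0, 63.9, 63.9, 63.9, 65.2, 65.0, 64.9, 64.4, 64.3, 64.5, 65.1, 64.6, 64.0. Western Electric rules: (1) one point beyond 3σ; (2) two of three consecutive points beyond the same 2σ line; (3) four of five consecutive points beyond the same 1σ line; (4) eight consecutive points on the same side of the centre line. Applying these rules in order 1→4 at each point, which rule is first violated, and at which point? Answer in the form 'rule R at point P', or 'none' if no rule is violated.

rule 4 at point 12

Zone of each point (C = within 1σ̂, B = 1σ̂–2σ̂, A = 2σ̂–3σ̂, * = beyond 3σ̂; sign = side of CL): 1:-C, 2:-C, 3:-C, 4:-C, 5:+B, 6:+B, 7:+B, 8:+C, 9:+C, 10:+C, 11:+B, 12:+C, 13:-C
Rule 4 (eight consecutive points on the same side of the centre line) is satisfied at point 12.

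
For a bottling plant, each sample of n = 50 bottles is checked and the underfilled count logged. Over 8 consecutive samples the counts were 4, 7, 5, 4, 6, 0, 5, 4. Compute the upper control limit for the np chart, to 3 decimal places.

10.369

p̄ = Σdᵢ / (k·n) = 35 / (8 × 50) = 0.08750
UCL = np̄ + 3·√(np̄(1−p̄)) = 4.3750 + 3 × √(4.3750×0.91250) = 4.3750 + 3 × 1.9980 = 10.3691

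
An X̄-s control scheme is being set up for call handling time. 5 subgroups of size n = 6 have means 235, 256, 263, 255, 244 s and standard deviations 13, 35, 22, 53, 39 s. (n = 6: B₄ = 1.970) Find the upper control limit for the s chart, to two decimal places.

s̄ = (13 + 35 + 22 + 53 + 39) / 5 = 32.4000
UCL_s = B₄·s̄ = 1.970 × 32.4000 = 63.8280

63.83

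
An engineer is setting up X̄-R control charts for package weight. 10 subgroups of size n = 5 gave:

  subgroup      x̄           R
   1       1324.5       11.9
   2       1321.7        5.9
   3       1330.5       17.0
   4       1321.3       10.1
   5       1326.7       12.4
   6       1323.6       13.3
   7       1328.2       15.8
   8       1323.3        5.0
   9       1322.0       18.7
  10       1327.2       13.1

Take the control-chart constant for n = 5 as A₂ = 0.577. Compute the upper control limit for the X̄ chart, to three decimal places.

1332.009

X̄̄ = (1324.5 + 1321.7 + 1330.5 + 1321.3 + 1326.7 + 1323.6 + 1328.2 + 1323.3 + 1322.0 + 1327.2) / 10 = 13249.0000 / 10 = 1324.9000
R̄ = (11.9 + 5.9 + 17.0 + 10.1 + 12.4 + 13.3 + 15.8 + 5.0 + 18.7 + 13.1) / 10 = 123.2000 / 10 = 12.3200
UCL = X̄̄ + A₂·R̄ = 1324.9000 + 0.577 × 12.3200 = 1332.0086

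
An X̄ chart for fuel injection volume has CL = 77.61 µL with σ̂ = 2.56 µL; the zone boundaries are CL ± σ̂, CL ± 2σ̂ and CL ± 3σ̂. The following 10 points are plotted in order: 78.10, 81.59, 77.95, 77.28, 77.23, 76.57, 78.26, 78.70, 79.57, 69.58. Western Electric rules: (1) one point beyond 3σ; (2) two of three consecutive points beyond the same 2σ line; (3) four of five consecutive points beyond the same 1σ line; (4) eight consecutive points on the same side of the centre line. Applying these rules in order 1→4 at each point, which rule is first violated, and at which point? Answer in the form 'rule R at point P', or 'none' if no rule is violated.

rule 1 at point 10

Zone of each point (C = within 1σ̂, B = 1σ̂–2σ̂, A = 2σ̂–3σ̂, * = beyond 3σ̂; sign = side of CL): 1:+C, 2:+B, 3:+C, 4:-C, 5:-C, 6:-C, 7:+C, 8:+C, 9:+C, 10:-*
Rule 1 (one point beyond the 3σ limits) is satisfied at point 10.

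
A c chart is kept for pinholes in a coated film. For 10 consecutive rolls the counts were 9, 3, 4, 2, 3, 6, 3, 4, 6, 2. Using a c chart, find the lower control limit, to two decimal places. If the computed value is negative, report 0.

c̄ = (9 + 3 + 4 + 2 + 3 + 6 + 3 + 4 + 6 + 2) / 10 = 42 / 10 = 4.2000
LCL = c̄ − 3√c̄ = 4.2000 − 3 × 2.0494 = -1.9482 → 0 (cannot be negative)

0.00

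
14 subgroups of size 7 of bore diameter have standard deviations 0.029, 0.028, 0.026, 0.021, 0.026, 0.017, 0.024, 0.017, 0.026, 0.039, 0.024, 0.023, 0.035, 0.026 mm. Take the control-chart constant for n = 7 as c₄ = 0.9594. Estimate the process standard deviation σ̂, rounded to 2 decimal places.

s̄ = (0.029 + 0.028 + 0.026 + 0.021 + 0.026 + 0.017 + 0.024 + 0.017 + 0.026 + 0.039 + 0.024 + 0.023 + 0.035 + 0.026) / 14 = 0.0258
σ̂ = s̄ / c₄ = 0.0258 / 0.9594 = 0.0269

0.03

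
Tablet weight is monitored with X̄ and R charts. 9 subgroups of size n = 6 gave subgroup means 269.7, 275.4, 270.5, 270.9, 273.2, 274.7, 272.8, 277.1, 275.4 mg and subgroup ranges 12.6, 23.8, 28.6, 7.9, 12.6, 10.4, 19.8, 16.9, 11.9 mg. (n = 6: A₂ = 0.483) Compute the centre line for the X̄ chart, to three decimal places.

273.300

X̄̄ = (269.7 + 275.4 + 270.5 + 270.9 + 273.2 + 274.7 + 272.8 + 277.1 + 275.4) / 9 = 2459.7000 / 9 = 273.3000
CL = X̄̄ = 273.3000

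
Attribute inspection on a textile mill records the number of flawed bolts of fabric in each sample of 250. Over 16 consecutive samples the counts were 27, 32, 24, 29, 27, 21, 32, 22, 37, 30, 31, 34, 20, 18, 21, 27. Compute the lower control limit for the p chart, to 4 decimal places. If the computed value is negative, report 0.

p̄ = Σdᵢ / (k·n) = 432 / (16 × 250) = 0.10800
LCL = p̄ − 3·√(p̄(1−p̄)/n) = 0.10800 − 3 × 0.01963 = 0.04911

0.0491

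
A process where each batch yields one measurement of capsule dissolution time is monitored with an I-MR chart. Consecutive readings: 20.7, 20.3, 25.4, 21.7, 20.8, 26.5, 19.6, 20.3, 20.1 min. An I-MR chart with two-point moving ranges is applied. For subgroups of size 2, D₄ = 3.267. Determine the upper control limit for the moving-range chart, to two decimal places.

9.64

Moving ranges: 0.4, 5.1, 3.7, 0.9, 5.7, 6.9, 0.7, 0.2; M̄R̄ = 23.6000 / 8 = 2.9500
UCL_MR = D₄·M̄R̄ = 3.267 × 2.9500 = 9.6377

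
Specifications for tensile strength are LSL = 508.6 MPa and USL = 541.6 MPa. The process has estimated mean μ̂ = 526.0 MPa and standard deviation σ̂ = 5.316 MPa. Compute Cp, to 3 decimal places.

Cp = (USL − LSL) / (6σ̂) = (541.6 − 508.6) / (6 × 5.316) = 33.0000 / 31.8960 = 1.0346

1.035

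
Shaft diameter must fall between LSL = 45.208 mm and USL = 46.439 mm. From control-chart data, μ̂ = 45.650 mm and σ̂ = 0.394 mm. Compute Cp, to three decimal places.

0.521

Cp = (USL − LSL) / (6σ̂) = (46.439 − 45.208) / (6 × 0.394) = 1.2310 / 2.3640 = 0.5207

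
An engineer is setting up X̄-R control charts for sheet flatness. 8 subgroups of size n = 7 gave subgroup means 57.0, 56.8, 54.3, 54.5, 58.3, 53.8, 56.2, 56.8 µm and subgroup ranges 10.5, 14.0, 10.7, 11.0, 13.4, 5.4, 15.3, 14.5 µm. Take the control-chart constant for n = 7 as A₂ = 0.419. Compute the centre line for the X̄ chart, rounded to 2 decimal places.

55.96

X̄̄ = (57.0 + 56.8 + 54.3 + 54.5 + 58.3 + 53.8 + 56.2 + 56.8) / 8 = 447.7000 / 8 = 55.9625
CL = X̄̄ = 55.9625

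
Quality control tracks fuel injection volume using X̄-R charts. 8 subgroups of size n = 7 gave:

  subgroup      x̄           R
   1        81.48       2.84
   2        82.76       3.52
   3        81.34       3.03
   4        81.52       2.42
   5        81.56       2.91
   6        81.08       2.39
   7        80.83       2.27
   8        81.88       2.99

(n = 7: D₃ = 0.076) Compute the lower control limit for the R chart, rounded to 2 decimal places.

R̄ = (2.84 + 3.52 + 3.03 + 2.42 + 2.91 + 2.39 + 2.27 + 2.99) / 8 = 22.3700 / 8 = 2.7963
LCL_R = D₃·R̄ = 0.076 × 2.7963 = 0.2125

0.21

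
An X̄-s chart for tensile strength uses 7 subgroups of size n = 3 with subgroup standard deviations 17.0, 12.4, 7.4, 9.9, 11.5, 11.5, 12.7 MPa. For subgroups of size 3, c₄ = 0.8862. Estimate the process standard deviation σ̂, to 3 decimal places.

s̄ = (17.0 + 12.4 + 7.4 + 9.9 + 11.5 + 11.5 + 12.7) / 7 = 11.7714
σ̂ = s̄ / c₄ = 11.7714 / 0.8862 = 13.2830

13.283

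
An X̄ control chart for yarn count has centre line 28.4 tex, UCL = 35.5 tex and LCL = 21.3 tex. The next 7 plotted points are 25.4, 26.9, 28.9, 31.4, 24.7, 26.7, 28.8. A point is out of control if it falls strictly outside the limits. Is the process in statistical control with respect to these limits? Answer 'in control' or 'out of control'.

All 7 points lie within [21.3, 35.5].

in control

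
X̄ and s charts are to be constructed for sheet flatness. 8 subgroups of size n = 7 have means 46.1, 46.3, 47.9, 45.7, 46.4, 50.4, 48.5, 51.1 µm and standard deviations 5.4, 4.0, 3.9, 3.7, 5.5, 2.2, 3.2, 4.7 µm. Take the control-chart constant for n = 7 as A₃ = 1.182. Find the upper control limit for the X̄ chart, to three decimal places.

52.617

X̄̄ = (46.1 + 46.3 + 47.9 + 45.7 + 46.4 + 50.4 + 48.5 + 51.1) / 8 = 47.8000
s̄ = (5.4 + 4.0 + 3.9 + 3.7 + 5.5 + 2.2 + 3.2 + 4.7) / 8 = 4.0750
UCL = X̄̄ + A₃·s̄ = 47.8000 + 1.182 × 4.0750 = 52.6166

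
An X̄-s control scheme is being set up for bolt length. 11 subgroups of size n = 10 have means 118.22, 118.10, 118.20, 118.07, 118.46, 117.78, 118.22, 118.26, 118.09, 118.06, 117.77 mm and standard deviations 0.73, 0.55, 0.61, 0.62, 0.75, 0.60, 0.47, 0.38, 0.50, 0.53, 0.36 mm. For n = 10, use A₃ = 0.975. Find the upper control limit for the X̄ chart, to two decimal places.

118.65

X̄̄ = (118.22 + 118.10 + 118.20 + 118.07 + 118.46 + 117.78 + 118.22 + 118.26 + 118.09 + 118.06 + 117.77) / 11 = 118.1118
s̄ = (0.73 + 0.55 + 0.61 + 0.62 + 0.75 + 0.60 + 0.47 + 0.38 + 0.50 + 0.53 + 0.36) / 11 = 0.5545
UCL = X̄̄ + A₃·s̄ = 118.1118 + 0.975 × 0.5545 = 118.6525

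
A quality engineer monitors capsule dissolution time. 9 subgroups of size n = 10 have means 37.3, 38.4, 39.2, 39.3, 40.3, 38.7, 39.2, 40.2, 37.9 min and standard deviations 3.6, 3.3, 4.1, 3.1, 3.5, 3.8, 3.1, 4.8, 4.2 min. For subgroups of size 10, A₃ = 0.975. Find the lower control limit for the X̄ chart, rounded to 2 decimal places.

35.32

X̄̄ = (37.3 + 38.4 + 39.2 + 39.3 + 40.3 + 38.7 + 39.2 + 40.2 + 37.9) / 9 = 38.9444
s̄ = (3.6 + 3.3 + 4.1 + 3.1 + 3.5 + 3.8 + 3.1 + 4.8 + 4.2) / 9 = 3.7222
LCL = X̄̄ − A₃·s̄ = 38.9444 − 0.975 × 3.7222 = 35.3153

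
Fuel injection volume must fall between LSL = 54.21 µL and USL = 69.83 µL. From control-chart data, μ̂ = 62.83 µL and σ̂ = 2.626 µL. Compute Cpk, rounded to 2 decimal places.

0.89

Cpu = (USL − μ̂) / (3σ̂) = (69.83 − 62.83) / (3 × 2.626) = 0.8886; Cpl = (μ̂ − LSL) / (3σ̂) = (62.83 − 54.21) / (3 × 2.626) = 1.0942; Cpk = min(Cpu, Cpl) = 0.8886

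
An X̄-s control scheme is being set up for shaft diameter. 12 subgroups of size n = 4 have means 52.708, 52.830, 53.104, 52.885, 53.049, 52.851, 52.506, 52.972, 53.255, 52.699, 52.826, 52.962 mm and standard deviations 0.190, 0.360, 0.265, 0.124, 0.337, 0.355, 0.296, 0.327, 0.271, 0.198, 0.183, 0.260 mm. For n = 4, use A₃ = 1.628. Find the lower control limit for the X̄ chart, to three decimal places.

X̄̄ = (52.708 + 52.830 + 53.104 + 52.885 + 53.049 + 52.851 + 52.506 + 52.972 + 53.255 + 52.699 + 52.826 + 52.962) / 12 = 52.8873
s̄ = (0.190 + 0.360 + 0.265 + 0.124 + 0.337 + 0.355 + 0.296 + 0.327 + 0.271 + 0.198 + 0.183 + 0.260) / 12 = 0.2638
LCL = X̄̄ − A₃·s̄ = 52.8873 − 1.628 × 0.2638 = 52.4577

52.458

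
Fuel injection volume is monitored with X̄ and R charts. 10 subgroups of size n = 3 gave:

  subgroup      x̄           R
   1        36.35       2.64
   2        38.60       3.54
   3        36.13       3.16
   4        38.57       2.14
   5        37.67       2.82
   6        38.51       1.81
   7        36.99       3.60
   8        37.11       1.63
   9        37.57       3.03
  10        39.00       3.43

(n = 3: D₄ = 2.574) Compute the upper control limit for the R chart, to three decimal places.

7.156

R̄ = (2.64 + 3.54 + 3.16 + 2.14 + 2.82 + 1.81 + 3.60 + 1.63 + 3.03 + 3.43) / 10 = 27.8000 / 10 = 2.7800
UCL_R = D₄·R̄ = 2.574 × 2.7800 = 7.1557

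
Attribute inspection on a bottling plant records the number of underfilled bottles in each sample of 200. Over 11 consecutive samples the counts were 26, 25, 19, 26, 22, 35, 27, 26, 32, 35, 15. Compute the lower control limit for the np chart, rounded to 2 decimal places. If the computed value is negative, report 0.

p̄ = Σdᵢ / (k·n) = 288 / (11 × 200) = 0.13091
LCL = np̄ − 3·√(np̄(1−p̄)) = 26.1818 − 3 × 4.7702 = 11.8714

11.87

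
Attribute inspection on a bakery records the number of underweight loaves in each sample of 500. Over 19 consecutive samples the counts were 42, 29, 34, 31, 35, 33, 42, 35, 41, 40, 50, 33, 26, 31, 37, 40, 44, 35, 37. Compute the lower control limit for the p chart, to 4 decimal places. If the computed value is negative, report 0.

p̄ = Σdᵢ / (k·n) = 695 / (19 × 500) = 0.07316
LCL = p̄ − 3·√(p̄(1−p̄)/n) = 0.07316 − 3 × 0.01165 = 0.03822

0.0382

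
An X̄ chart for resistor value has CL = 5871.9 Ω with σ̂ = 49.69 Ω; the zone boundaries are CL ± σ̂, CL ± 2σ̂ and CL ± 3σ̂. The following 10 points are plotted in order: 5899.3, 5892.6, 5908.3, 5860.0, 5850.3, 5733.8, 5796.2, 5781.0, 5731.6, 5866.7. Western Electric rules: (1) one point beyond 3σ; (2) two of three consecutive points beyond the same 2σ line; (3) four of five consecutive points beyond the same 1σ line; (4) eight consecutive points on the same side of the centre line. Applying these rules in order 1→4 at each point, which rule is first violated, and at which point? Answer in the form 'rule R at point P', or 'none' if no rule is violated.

rule 3 at point 9

Zone of each point (C = within 1σ̂, B = 1σ̂–2σ̂, A = 2σ̂–3σ̂, * = beyond 3σ̂; sign = side of CL): 1:+C, 2:+C, 3:+C, 4:-C, 5:-C, 6:-A, 7:-B, 8:-B, 9:-A, 10:-C
Rule 3 (four of five consecutive points beyond the same 1σ limit) is satisfied at point 9.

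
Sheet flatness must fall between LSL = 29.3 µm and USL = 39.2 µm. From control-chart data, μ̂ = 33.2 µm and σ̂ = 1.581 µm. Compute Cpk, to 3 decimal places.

0.822

Cpu = (USL − μ̂) / (3σ̂) = (39.2 − 33.2) / (3 × 1.581) = 1.2650; Cpl = (μ̂ − LSL) / (3σ̂) = (33.2 − 29.3) / (3 × 1.581) = 0.8223; Cpk = min(Cpu, Cpl) = 0.8223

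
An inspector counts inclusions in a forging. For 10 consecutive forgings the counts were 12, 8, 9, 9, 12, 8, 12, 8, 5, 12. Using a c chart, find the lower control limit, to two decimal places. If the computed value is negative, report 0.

0.25

c̄ = (12 + 8 + 9 + 9 + 12 + 8 + 12 + 8 + 5 + 12) / 10 = 95 / 10 = 9.5000
LCL = c̄ − 3√c̄ = 9.5000 − 3 × 3.0822 = 0.2534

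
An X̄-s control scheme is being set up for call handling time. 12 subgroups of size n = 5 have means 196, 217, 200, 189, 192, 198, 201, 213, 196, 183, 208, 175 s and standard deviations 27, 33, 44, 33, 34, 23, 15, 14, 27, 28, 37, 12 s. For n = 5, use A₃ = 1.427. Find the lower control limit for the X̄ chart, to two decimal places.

158.45

X̄̄ = (196 + 217 + 200 + 189 + 192 + 198 + 201 + 213 + 196 + 183 + 208 + 175) / 12 = 197.3333
s̄ = (27 + 33 + 44 + 33 + 34 + 23 + 15 + 14 + 27 + 28 + 37 + 12) / 12 = 27.2500
LCL = X̄̄ − A₃·s̄ = 197.3333 − 1.427 × 27.2500 = 158.4476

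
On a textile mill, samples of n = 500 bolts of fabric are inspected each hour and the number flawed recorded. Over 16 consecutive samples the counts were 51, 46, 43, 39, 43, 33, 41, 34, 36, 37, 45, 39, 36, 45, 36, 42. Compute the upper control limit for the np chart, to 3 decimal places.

58.652

p̄ = Σdᵢ / (k·n) = 646 / (16 × 500) = 0.08075
UCL = np̄ + 3·√(np̄(1−p̄)) = 40.3750 + 3 × √(40.3750×0.91925) = 40.3750 + 3 × 6.0922 = 58.6516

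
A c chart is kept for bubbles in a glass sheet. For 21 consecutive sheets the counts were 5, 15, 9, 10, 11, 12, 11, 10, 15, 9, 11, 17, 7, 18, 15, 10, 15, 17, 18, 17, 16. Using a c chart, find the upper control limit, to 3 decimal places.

c̄ = (5 + 15 + 9 + 10 + 11 + 12 + 11 + 10 + 15 + 9 + 11 + 17 + 7 + 18 + 15 + 10 + 15 + 17 + 18 + 17 + 16) / 21 = 268 / 21 = 12.7619
UCL = c̄ + 3√c̄ = 12.7619 + 3 × √12.7619 = 12.7619 + 3 × 3.5724 = 23.4790

23.479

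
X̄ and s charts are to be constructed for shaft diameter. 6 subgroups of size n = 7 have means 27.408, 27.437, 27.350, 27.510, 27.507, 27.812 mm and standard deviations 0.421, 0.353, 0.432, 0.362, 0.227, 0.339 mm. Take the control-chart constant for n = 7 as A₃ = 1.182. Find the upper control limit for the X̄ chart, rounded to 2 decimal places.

27.92

X̄̄ = (27.408 + 27.437 + 27.350 + 27.510 + 27.507 + 27.812) / 6 = 27.5040
s̄ = (0.421 + 0.353 + 0.432 + 0.362 + 0.227 + 0.339) / 6 = 0.3557
UCL = X̄̄ + A₃·s̄ = 27.5040 + 1.182 × 0.3557 = 27.9244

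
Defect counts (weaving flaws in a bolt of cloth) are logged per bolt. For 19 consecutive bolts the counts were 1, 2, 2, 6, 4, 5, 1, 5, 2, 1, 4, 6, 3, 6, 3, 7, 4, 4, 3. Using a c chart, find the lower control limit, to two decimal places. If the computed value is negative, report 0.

0.00

c̄ = (1 + 2 + 2 + 6 + 4 + 5 + 1 + 5 + 2 + 1 + 4 + 6 + 3 + 6 + 3 + 7 + 4 + 4 + 3) / 19 = 69 / 19 = 3.6316
LCL = c̄ − 3√c̄ = 3.6316 − 3 × 1.9057 = -2.0854 → 0 (cannot be negative)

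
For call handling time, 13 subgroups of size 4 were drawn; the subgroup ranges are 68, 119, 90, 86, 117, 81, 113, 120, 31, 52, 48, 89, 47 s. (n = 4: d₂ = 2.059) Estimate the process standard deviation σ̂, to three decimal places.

R̄ = (68 + 119 + 90 + 86 + 117 + 81 + 113 + 120 + 31 + 52 + 48 + 89 + 47) / 13 = 81.6154
σ̂ = R̄ / d₂ = 81.6154 / 2.059 = 39.6384

39.638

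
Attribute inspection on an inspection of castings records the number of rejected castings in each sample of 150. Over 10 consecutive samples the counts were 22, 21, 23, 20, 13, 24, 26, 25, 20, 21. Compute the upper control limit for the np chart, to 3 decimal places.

34.375

p̄ = Σdᵢ / (k·n) = 215 / (10 × 150) = 0.14333
UCL = np̄ + 3·√(np̄(1−p̄)) = 21.5000 + 3 × √(21.5000×0.85667) = 21.5000 + 3 × 4.2917 = 34.3750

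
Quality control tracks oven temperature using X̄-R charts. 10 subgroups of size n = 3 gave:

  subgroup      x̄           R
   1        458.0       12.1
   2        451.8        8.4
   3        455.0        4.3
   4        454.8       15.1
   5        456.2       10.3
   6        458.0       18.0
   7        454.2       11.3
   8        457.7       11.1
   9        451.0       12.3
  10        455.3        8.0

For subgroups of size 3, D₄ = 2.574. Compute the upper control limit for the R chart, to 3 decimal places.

R̄ = (12.1 + 8.4 + 4.3 + 15.1 + 10.3 + 18.0 + 11.3 + 11.1 + 12.3 + 8.0) / 10 = 110.9000 / 10 = 11.0900
UCL_R = D₄·R̄ = 2.574 × 11.0900 = 28.5457

28.546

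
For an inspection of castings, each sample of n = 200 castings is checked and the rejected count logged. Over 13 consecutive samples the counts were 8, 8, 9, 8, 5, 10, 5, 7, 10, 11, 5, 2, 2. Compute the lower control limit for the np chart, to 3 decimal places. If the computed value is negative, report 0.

0.000

p̄ = Σdᵢ / (k·n) = 90 / (13 × 200) = 0.03462
LCL = np̄ − 3·√(np̄(1−p̄)) = 6.9231 − 3 × 2.5852 = -0.8326 → 0 (negative, so LCL = 0)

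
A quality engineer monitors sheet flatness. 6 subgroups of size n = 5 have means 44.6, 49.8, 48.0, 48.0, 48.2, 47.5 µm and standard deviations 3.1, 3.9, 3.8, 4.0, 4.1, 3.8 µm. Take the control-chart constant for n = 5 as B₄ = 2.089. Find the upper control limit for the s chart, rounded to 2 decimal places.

s̄ = (3.1 + 3.9 + 3.8 + 4.0 + 4.1 + 3.8) / 6 = 3.7833
UCL_s = B₄·s̄ = 2.089 × 3.7833 = 7.9034

7.90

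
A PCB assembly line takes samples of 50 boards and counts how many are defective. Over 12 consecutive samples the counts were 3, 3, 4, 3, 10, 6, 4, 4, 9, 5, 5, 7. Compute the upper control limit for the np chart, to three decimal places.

11.753

p̄ = Σdᵢ / (k·n) = 63 / (12 × 50) = 0.10500
UCL = np̄ + 3·√(np̄(1−p̄)) = 5.2500 + 3 × √(5.2500×0.89500) = 5.2500 + 3 × 2.1677 = 11.7530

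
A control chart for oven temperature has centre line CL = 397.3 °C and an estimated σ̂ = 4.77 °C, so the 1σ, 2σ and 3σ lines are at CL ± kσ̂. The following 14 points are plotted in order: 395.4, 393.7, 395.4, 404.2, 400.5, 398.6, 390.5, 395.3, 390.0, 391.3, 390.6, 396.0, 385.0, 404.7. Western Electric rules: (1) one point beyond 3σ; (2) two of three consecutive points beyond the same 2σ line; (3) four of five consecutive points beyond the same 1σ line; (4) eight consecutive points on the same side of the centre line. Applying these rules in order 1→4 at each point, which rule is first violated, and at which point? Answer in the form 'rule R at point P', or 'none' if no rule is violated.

rule 3 at point 11

Zone of each point (C = within 1σ̂, B = 1σ̂–2σ̂, A = 2σ̂–3σ̂, * = beyond 3σ̂; sign = side of CL): 1:-C, 2:-C, 3:-C, 4:+B, 5:+C, 6:+C, 7:-B, 8:-C, 9:-B, 10:-B, 11:-B, 12:-C, 13:-A, 14:+B
Rule 3 (four of five consecutive points beyond the same 1σ limit) is satisfied at point 11.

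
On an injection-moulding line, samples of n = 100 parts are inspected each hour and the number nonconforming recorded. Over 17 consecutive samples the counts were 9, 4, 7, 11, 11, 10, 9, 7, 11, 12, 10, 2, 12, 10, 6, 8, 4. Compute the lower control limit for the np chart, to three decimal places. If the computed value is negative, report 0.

0.085

p̄ = Σdᵢ / (k·n) = 143 / (17 × 100) = 0.08412
LCL = np̄ − 3·√(np̄(1−p̄)) = 8.4118 − 3 × 2.7756 = 0.0848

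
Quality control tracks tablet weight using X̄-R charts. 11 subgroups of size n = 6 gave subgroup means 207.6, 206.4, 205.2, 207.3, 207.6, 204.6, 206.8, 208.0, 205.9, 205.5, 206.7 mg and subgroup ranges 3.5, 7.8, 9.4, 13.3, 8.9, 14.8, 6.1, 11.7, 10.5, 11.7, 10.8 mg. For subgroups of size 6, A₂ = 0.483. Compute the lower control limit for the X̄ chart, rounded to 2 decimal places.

X̄̄ = (207.6 + 206.4 + 205.2 + 207.3 + 207.6 + 204.6 + 206.8 + 208.0 + 205.9 + 205.5 + 206.7) / 11 = 2271.6000 / 11 = 206.5091
R̄ = (3.5 + 7.8 + 9.4 + 13.3 + 8.9 + 14.8 + 6.1 + 11.7 + 10.5 + 11.7 + 10.8) / 11 = 108.5000 / 11 = 9.8636
LCL = X̄̄ − A₂·R̄ = 206.5091 − 0.483 × 9.8636 = 201.7450

201.74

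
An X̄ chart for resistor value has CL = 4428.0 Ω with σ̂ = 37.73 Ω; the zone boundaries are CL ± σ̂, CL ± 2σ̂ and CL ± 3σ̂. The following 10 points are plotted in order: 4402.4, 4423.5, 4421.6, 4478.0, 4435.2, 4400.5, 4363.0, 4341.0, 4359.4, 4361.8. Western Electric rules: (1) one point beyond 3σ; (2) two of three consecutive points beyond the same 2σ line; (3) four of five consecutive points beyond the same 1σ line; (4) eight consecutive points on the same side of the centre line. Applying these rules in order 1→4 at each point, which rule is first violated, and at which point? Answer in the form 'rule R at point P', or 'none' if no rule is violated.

rule 3 at point 10

Zone of each point (C = within 1σ̂, B = 1σ̂–2σ̂, A = 2σ̂–3σ̂, * = beyond 3σ̂; sign = side of CL): 1:-C, 2:-C, 3:-C, 4:+B, 5:+C, 6:-C, 7:-B, 8:-A, 9:-B, 10:-B
Rule 3 (four of five consecutive points beyond the same 1σ limit) is satisfied at point 10.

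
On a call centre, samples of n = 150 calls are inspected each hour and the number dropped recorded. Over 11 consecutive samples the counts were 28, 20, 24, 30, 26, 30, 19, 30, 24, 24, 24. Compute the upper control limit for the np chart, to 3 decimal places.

p̄ = Σdᵢ / (k·n) = 279 / (11 × 150) = 0.16909
UCL = np̄ + 3·√(np̄(1−p̄)) = 25.3636 + 3 × √(25.3636×0.83091) = 25.3636 + 3 × 4.5907 = 39.1359

39.136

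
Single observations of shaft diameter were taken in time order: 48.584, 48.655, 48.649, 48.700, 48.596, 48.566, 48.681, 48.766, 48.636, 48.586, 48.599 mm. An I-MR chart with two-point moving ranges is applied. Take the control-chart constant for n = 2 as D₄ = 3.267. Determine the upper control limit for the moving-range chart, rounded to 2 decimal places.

0.21

Moving ranges: 0.071, 0.006, 0.051, 0.104, 0.030, 0.115, 0.085, 0.130, 0.050, 0.013; M̄R̄ = 0.6550 / 10 = 0.0655
UCL_MR = D₄·M̄R̄ = 3.267 × 0.0655 = 0.2140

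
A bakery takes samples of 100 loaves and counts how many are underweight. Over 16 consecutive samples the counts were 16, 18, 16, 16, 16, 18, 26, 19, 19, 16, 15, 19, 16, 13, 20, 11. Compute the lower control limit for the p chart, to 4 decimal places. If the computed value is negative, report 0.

p̄ = Σdᵢ / (k·n) = 274 / (16 × 100) = 0.17125
LCL = p̄ − 3·√(p̄(1−p̄)/n) = 0.17125 − 3 × 0.03767 = 0.05823

0.0582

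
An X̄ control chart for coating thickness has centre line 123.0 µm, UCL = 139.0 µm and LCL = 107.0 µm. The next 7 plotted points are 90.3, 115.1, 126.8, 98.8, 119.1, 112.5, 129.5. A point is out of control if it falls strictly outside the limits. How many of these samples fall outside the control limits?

Compare each point to [107.0, 139.0]: sample 1 = 90.3 < LCL; sample 4 = 98.8 < LCL.

2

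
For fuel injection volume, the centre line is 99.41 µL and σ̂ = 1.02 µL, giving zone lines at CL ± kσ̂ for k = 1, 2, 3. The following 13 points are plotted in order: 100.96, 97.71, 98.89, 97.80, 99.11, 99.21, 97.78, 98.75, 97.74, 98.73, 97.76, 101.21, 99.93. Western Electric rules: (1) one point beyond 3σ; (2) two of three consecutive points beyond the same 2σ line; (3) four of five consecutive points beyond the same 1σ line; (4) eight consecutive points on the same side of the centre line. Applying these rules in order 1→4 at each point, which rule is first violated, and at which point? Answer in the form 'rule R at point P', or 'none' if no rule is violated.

Zone of each point (C = within 1σ̂, B = 1σ̂–2σ̂, A = 2σ̂–3σ̂, * = beyond 3σ̂; sign = side of CL): 1:+B, 2:-B, 3:-C, 4:-B, 5:-C, 6:-C, 7:-B, 8:-C, 9:-B, 10:-C, 11:-B, 12:+B, 13:+C
Rule 4 (eight consecutive points on the same side of the centre line) is satisfied at point 9.

rule 4 at point 9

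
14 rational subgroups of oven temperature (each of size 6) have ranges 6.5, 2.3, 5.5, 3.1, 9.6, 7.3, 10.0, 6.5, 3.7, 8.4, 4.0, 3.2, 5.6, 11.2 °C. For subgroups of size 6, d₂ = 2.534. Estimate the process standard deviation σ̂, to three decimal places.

2.450

R̄ = (6.5 + 2.3 + 5.5 + 3.1 + 9.6 + 7.3 + 10.0 + 6.5 + 3.7 + 8.4 + 4.0 + 3.2 + 5.6 + 11.2) / 14 = 6.2071
σ̂ = R̄ / d₂ = 6.2071 / 2.534 = 2.4495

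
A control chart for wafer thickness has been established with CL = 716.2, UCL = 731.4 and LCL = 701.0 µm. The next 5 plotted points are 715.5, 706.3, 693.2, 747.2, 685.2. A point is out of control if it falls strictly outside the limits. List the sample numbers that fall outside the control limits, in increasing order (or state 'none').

Compare each point to [701.0, 731.4]: sample 3 = 693.2 < LCL; sample 4 = 747.2 > UCL; sample 5 = 685.2 < LCL.

3, 4, 5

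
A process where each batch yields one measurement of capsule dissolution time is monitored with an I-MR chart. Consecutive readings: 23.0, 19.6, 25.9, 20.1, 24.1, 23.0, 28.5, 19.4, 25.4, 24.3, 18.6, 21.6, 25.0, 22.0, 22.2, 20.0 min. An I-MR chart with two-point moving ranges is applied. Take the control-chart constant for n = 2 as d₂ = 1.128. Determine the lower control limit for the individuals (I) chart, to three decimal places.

X̄ = (23.0 + 19.6 + 25.9 + 20.1 + 24.1 + 23.0 + 28.5 + 19.4 + 25.4 + 24.3 + 18.6 + 21.6 + 25.0 + 22.0 + 22.2 + 20.0) / 16 = 22.6687
Moving ranges: 3.4, 6.3, 5.8, 4.0, 1.1, 5.5, 9.1, 6.0, 1.1, 5.7, 3.0, 3.4, 3.0, 0.2, 2.2; M̄R̄ = 59.8000 / 15 = 3.9867
LCL = X̄ − 3·M̄R̄/d₂ = 22.6687 − 3 × 3.9867 / 1.128 = 12.0659

12.066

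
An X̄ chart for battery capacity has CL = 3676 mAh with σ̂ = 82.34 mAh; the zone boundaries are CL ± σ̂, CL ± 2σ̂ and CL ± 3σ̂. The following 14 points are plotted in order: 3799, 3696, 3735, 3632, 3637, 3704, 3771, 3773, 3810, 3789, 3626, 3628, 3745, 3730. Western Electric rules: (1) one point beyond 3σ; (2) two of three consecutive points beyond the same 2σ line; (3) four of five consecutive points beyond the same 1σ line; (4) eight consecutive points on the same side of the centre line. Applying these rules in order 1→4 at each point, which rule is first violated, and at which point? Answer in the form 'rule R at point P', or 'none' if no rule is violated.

rule 3 at point 10

Zone of each point (C = within 1σ̂, B = 1σ̂–2σ̂, A = 2σ̂–3σ̂, * = beyond 3σ̂; sign = side of CL): 1:+B, 2:+C, 3:+C, 4:-C, 5:-C, 6:+C, 7:+B, 8:+B, 9:+B, 10:+B, 11:-C, 12:-C, 13:+C, 14:+C
Rule 3 (four of five consecutive points beyond the same 1σ limit) is satisfied at point 10.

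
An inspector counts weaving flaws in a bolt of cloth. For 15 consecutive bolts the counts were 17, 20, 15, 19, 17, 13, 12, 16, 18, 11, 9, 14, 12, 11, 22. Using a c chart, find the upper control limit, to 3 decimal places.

26.711

c̄ = (17 + 20 + 15 + 19 + 17 + 13 + 12 + 16 + 18 + 11 + 9 + 14 + 12 + 11 + 22) / 15 = 226 / 15 = 15.0667
UCL = c̄ + 3√c̄ = 15.0667 + 3 × √15.0667 = 15.0667 + 3 × 3.8816 = 26.7114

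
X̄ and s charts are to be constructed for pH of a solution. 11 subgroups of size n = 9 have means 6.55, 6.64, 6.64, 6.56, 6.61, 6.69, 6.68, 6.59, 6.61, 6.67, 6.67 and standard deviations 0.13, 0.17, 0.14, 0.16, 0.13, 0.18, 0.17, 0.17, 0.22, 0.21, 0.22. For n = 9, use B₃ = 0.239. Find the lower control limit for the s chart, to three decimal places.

0.041

s̄ = (0.13 + 0.17 + 0.14 + 0.16 + 0.13 + 0.18 + 0.17 + 0.17 + 0.22 + 0.21 + 0.22) / 11 = 0.1727
LCL_s = B₃·s̄ = 0.239 × 0.1727 = 0.0413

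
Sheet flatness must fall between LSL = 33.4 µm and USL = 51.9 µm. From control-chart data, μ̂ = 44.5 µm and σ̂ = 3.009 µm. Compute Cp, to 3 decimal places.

Cp = (USL − LSL) / (6σ̂) = (51.9 − 33.4) / (6 × 3.009) = 18.5000 / 18.0540 = 1.0247

1.025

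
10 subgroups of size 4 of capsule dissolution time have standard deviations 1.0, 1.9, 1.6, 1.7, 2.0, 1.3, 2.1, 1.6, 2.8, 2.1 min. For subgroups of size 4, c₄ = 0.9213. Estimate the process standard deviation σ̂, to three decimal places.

s̄ = (1.0 + 1.9 + 1.6 + 1.7 + 2.0 + 1.3 + 2.1 + 1.6 + 2.8 + 2.1) / 10 = 1.8100
σ̂ = s̄ / c₄ = 1.8100 / 0.9213 = 1.9646

1.965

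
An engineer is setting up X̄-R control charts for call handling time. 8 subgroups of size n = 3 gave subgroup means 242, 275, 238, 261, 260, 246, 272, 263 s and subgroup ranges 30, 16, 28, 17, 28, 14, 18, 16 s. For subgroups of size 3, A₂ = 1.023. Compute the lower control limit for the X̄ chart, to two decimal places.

X̄̄ = (242 + 275 + 238 + 261 + 260 + 246 + 272 + 263) / 8 = 2057.0000 / 8 = 257.1250
R̄ = (30 + 16 + 28 + 17 + 28 + 14 + 18 + 16) / 8 = 167.0000 / 8 = 20.8750
LCL = X̄̄ − A₂·R̄ = 257.1250 − 1.023 × 20.8750 = 235.7699

235.77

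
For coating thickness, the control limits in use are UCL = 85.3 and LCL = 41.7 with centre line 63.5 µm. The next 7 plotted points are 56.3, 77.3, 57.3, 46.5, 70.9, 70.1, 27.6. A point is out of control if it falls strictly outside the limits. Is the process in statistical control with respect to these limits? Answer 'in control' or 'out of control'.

out of control

Compare each point to [41.7, 85.3]: sample 7 = 27.6 < LCL.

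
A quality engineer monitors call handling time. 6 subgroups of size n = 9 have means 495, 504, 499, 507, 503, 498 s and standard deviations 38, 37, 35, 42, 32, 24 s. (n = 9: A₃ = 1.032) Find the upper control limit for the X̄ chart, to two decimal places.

536.78

X̄̄ = (495 + 504 + 499 + 507 + 503 + 498) / 6 = 501.0000
s̄ = (38 + 37 + 35 + 42 + 32 + 24) / 6 = 34.6667
UCL = X̄̄ + A₃·s̄ = 501.0000 + 1.032 × 34.6667 = 536.7760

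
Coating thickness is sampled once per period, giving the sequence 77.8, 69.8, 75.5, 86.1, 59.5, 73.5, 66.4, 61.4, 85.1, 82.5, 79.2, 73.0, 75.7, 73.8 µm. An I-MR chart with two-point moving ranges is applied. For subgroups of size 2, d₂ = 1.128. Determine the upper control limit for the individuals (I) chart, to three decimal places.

X̄ = (77.8 + 69.8 + 75.5 + 86.1 + 59.5 + 73.5 + 66.4 + 61.4 + 85.1 + 82.5 + 79.2 + 73.0 + 75.7 + 73.8) / 14 = 74.2357
Moving ranges: 8.0, 5.7, 10.6, 26.6, 14.0, 7.1, 5.0, 23.7, 2.6, 3.3, 6.2, 2.7, 1.9; M̄R̄ = 117.4000 / 13 = 9.0308
UCL = X̄ + 3·M̄R̄/d₂ = 74.2357 + 3 × 9.0308 / 1.128 = 98.2537

98.254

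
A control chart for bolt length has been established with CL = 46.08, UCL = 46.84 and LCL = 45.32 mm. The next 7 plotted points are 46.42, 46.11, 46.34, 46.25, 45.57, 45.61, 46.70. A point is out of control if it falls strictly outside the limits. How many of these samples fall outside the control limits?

All 7 points lie within [45.32, 46.84].

0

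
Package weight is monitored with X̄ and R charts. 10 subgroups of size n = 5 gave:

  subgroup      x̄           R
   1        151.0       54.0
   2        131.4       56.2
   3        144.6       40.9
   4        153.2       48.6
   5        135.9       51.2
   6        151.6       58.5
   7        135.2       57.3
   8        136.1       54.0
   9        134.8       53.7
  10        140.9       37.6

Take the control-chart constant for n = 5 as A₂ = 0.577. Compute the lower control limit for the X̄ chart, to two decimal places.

111.93

X̄̄ = (151.0 + 131.4 + 144.6 + 153.2 + 135.9 + 151.6 + 135.2 + 136.1 + 134.8 + 140.9) / 10 = 1414.7000 / 10 = 141.4700
R̄ = (54.0 + 56.2 + 40.9 + 48.6 + 51.2 + 58.5 + 57.3 + 54.0 + 53.7 + 37.6) / 10 = 512.0000 / 10 = 51.2000
LCL = X̄̄ − A₂·R̄ = 141.4700 − 0.577 × 51.2000 = 111.9276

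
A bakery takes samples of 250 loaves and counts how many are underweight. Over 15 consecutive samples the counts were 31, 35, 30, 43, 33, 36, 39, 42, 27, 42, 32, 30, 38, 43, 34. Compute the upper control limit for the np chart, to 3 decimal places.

52.256

p̄ = Σdᵢ / (k·n) = 535 / (15 × 250) = 0.14267
UCL = np̄ + 3·√(np̄(1−p̄)) = 35.6667 + 3 × √(35.6667×0.85733) = 35.6667 + 3 × 5.5298 = 52.2559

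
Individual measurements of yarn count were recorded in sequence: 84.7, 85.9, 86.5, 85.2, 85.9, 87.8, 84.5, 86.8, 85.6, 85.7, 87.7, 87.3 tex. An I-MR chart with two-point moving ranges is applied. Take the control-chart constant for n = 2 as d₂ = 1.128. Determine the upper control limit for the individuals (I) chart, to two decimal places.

89.76

X̄ = (84.7 + 85.9 + 86.5 + 85.2 + 85.9 + 87.8 + 84.5 + 86.8 + 85.6 + 85.7 + 87.7 + 87.3) / 12 = 86.1333
Moving ranges: 1.2, 0.6, 1.3, 0.7, 1.9, 3.3, 2.3, 1.2, 0.1, 2.0, 0.4; M̄R̄ = 15.0000 / 11 = 1.3636
UCL = X̄ + 3·M̄R̄/d₂ = 86.1333 + 3 × 1.3636 / 1.128 = 89.7600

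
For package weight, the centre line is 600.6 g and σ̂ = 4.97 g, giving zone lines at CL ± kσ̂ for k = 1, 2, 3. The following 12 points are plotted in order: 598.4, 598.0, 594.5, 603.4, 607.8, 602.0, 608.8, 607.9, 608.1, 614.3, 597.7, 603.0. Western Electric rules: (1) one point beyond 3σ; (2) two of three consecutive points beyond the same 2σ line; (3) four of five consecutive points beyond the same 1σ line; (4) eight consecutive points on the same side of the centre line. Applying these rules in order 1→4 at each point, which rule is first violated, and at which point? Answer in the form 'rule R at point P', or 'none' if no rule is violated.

rule 3 at point 9

Zone of each point (C = within 1σ̂, B = 1σ̂–2σ̂, A = 2σ̂–3σ̂, * = beyond 3σ̂; sign = side of CL): 1:-C, 2:-C, 3:-B, 4:+C, 5:+B, 6:+C, 7:+B, 8:+B, 9:+B, 10:+A, 11:-C, 12:+C
Rule 3 (four of five consecutive points beyond the same 1σ limit) is satisfied at point 9.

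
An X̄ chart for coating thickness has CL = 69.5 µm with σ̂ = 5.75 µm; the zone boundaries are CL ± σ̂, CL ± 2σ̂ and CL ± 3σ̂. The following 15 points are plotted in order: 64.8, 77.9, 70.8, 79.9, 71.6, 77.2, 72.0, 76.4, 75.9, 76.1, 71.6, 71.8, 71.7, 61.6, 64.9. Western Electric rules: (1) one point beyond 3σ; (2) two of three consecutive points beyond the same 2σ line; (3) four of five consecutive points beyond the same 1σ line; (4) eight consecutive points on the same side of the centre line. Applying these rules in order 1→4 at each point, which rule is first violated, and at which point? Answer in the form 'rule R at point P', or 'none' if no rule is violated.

Zone of each point (C = within 1σ̂, B = 1σ̂–2σ̂, A = 2σ̂–3σ̂, * = beyond 3σ̂; sign = side of CL): 1:-C, 2:+B, 3:+C, 4:+B, 5:+C, 6:+B, 7:+C, 8:+B, 9:+B, 10:+B, 11:+C, 12:+C, 13:+C, 14:-B, 15:-C
Rule 4 (eight consecutive points on the same side of the centre line) is satisfied at point 9.

rule 4 at point 9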